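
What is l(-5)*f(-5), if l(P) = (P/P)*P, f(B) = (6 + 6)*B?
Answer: 300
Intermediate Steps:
f(B) = 12*B
l(P) = P (l(P) = 1*P = P)
l(-5)*f(-5) = -60*(-5) = -5*(-60) = 300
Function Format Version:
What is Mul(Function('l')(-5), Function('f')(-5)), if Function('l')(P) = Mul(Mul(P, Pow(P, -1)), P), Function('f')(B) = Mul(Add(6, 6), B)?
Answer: 300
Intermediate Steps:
Function('f')(B) = Mul(12, B)
Function('l')(P) = P (Function('l')(P) = Mul(1, P) = P)
Mul(Function('l')(-5), Function('f')(-5)) = Mul(-5, Mul(12, -5)) = Mul(-5, -60) = 300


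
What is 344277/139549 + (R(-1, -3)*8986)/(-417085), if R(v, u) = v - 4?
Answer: 29972541823/11640758933 ≈ 2.5748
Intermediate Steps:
R(v, u) = -4 + v
344277/139549 + (R(-1, -3)*8986)/(-417085) = 344277/139549 + ((-4 - 1)*8986)/(-417085) = 344277*(1/139549) - 5*8986*(-1/417085) = 344277/139549 - 44930*(-1/417085) = 344277/139549 + 8986/83417 = 29972541823/11640758933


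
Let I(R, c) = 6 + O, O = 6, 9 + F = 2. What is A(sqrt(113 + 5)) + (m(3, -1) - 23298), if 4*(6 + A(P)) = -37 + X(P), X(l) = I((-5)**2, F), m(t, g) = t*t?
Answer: -93205/4 ≈ -23301.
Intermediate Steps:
F = -7 (F = -9 + 2 = -7)
m(t, g) = t**2
I(R, c) = 12 (I(R, c) = 6 + 6 = 12)
X(l) = 12
A(P) = -49/4 (A(P) = -6 + (-37 + 12)/4 = -6 + (1/4)*(-25) = -6 - 25/4 = -49/4)
A(sqrt(113 + 5)) + (m(3, -1) - 23298) = -49/4 + (3**2 - 23298) = -49/4 + (9 - 23298) = -49/4 - 23289 = -93205/4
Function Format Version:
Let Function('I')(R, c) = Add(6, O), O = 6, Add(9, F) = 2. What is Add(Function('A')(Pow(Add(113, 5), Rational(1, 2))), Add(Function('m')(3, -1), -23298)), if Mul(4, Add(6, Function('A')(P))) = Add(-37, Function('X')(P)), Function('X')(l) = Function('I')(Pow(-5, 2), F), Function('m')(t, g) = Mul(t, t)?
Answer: Rational(-93205, 4) ≈ -23301.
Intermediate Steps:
F = -7 (F = Add(-9, 2) = -7)
Function('m')(t, g) = Pow(t, 2)
Function('I')(R, c) = 12 (Function('I')(R, c) = Add(6, 6) = 12)
Function('X')(l) = 12
Function('A')(P) = Rational(-49, 4) (Function('A')(P) = Add(-6, Mul(Rational(1, 4), Add(-37, 12))) = Add(-6, Mul(Rational(1, 4), -25)) = Add(-6, Rational(-25, 4)) = Rational(-49, 4))
Add(Function('A')(Pow(Add(113, 5), Rational(1, 2))), Add(Function('m')(3, -1), -23298)) = Add(Rational(-49, 4), Add(Pow(3, 2), -23298)) = Add(Rational(-49, 4), Add(9, -23298)) = Add(Rational(-49, 4), -23289) = Rational(-93205, 4)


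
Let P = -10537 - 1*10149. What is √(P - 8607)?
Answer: I*√29293 ≈ 171.15*I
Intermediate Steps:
P = -20686 (P = -10537 - 10149 = -20686)
√(P - 8607) = √(-20686 - 8607) = √(-29293) = I*√29293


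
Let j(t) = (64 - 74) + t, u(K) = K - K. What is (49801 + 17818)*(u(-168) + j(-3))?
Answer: -879047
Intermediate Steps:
u(K) = 0
j(t) = -10 + t
(49801 + 17818)*(u(-168) + j(-3)) = (49801 + 17818)*(0 + (-10 - 3)) = 67619*(0 - 13) = 67619*(-13) = -879047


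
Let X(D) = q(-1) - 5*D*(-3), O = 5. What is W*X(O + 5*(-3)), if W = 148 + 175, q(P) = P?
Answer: -48773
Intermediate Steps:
X(D) = -1 + 15*D (X(D) = -1 - 5*D*(-3) = -1 + 15*D)
W = 323
W*X(O + 5*(-3)) = 323*(-1 + 15*(5 + 5*(-3))) = 323*(-1 + 15*(5 - 15)) = 323*(-1 + 15*(-10)) = 323*(-1 - 150) = 323*(-151) = -48773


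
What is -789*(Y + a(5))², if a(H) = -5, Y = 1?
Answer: -12624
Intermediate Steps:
-789*(Y + a(5))² = -789*(1 - 5)² = -789*(-4)² = -789*16 = -12624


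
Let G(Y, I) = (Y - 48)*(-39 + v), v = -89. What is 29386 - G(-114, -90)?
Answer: 8650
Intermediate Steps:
G(Y, I) = 6144 - 128*Y (G(Y, I) = (Y - 48)*(-39 - 89) = (-48 + Y)*(-128) = 6144 - 128*Y)
29386 - G(-114, -90) = 29386 - (6144 - 128*(-114)) = 29386 - (6144 + 14592) = 29386 - 1*20736 = 29386 - 20736 = 8650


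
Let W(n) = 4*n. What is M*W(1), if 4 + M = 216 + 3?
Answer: 860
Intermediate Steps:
M = 215 (M = -4 + (216 + 3) = -4 + 219 = 215)
M*W(1) = 215*(4*1) = 215*4 = 860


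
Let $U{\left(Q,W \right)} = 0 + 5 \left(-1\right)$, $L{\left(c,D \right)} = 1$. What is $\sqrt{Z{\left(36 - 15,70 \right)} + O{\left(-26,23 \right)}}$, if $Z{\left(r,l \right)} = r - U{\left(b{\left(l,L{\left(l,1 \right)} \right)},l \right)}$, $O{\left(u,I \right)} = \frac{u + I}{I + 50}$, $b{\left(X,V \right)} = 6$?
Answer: $\frac{\sqrt{138335}}{73} \approx 5.095$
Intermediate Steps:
$U{\left(Q,W \right)} = -5$ ($U{\left(Q,W \right)} = 0 - 5 = -5$)
$O{\left(u,I \right)} = \frac{I + u}{50 + I}$
$Z{\left(r,l \right)} = 5 + r$ ($Z{\left(r,l \right)} = r - -5 = r + 5 = 5 + r$)
$\sqrt{Z{\left(36 - 15,70 \right)} + O{\left(-26,23 \right)}} = \sqrt{\left(5 + \left(36 - 15\right)\right) + \frac{23 - 26}{50 + 23}} = \sqrt{\left(5 + 21\right) + \frac{1}{73} \left(-3\right)} = \sqrt{26 + \frac{1}{73} \left(-3\right)} = \sqrt{26 - \frac{3}{73}} = \sqrt{\frac{1895}{73}} = \frac{\sqrt{138335}}{73}$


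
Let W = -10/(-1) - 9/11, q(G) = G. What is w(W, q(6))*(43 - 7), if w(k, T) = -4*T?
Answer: -864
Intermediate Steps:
W = 101/11 (W = -10*(-1) - 9*1/11 = 10 - 9/11 = 101/11 ≈ 9.1818)
w(W, q(6))*(43 - 7) = (-4*6)*(43 - 7) = -24*36 = -864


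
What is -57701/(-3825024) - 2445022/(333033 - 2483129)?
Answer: 84610093927/73430078592 ≈ 1.1523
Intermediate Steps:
-57701/(-3825024) - 2445022/(333033 - 2483129) = -57701*(-1/3825024) - 2445022/(-2150096) = 8243/546432 - 2445022*(-1/2150096) = 8243/546432 + 1222511/1075048 = 84610093927/73430078592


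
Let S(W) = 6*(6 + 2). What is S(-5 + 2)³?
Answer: 110592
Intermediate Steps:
S(W) = 48 (S(W) = 6*8 = 48)
S(-5 + 2)³ = 48³ = 110592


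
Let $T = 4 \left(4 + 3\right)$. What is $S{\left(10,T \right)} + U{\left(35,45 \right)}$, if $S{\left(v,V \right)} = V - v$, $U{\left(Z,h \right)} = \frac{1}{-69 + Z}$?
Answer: $\frac{611}{34} \approx 17.971$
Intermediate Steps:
$T = 28$ ($T = 4 \cdot 7 = 28$)
$S{\left(10,T \right)} + U{\left(35,45 \right)} = \left(28 - 10\right) + \frac{1}{-69 + 35} = \left(28 - 10\right) + \frac{1}{-34} = 18 - \frac{1}{34} = \frac{611}{34}$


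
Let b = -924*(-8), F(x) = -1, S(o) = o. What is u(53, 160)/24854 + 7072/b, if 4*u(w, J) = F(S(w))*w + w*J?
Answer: 23917573/22965096 ≈ 1.0415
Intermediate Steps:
b = 7392
u(w, J) = -w/4 + J*w/4 (u(w, J) = (-w + w*J)/4 = (-w + J*w)/4 = -w/4 + J*w/4)
u(53, 160)/24854 + 7072/b = ((¼)*53*(-1 + 160))/24854 + 7072/7392 = ((¼)*53*159)*(1/24854) + 7072*(1/7392) = (8427/4)*(1/24854) + 221/231 = 8427/99416 + 221/231 = 23917573/22965096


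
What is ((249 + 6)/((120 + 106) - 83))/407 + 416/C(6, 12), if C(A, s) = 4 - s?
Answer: -3026197/58201 ≈ -51.996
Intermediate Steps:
((249 + 6)/((120 + 106) - 83))/407 + 416/C(6, 12) = ((249 + 6)/((120 + 106) - 83))/407 + 416/(4 - 1*12) = (255/(226 - 83))*(1/407) + 416/(4 - 12) = (255/143)*(1/407) + 416/(-8) = (255*(1/143))*(1/407) + 416*(-⅛) = (255/143)*(1/407) - 52 = 255/58201 - 52 = -3026197/58201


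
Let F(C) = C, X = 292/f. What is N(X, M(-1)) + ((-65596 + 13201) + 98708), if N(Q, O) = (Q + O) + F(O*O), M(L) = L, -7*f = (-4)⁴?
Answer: 2963521/64 ≈ 46305.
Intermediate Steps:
f = -256/7 (f = -⅐*(-4)⁴ = -⅐*256 = -256/7 ≈ -36.571)
X = -511/64 (X = 292/(-256/7) = 292*(-7/256) = -511/64 ≈ -7.9844)
N(Q, O) = O + Q + O² (N(Q, O) = (Q + O) + O*O = (O + Q) + O² = O + Q + O²)
N(X, M(-1)) + ((-65596 + 13201) + 98708) = (-1 - 511/64 + (-1)²) + ((-65596 + 13201) + 98708) = (-1 - 511/64 + 1) + (-52395 + 98708) = -511/64 + 46313 = 2963521/64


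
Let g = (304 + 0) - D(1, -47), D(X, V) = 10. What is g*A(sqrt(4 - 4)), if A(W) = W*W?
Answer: 0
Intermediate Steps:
A(W) = W**2
g = 294 (g = (304 + 0) - 1*10 = 304 - 10 = 294)
g*A(sqrt(4 - 4)) = 294*(sqrt(4 - 4))**2 = 294*(sqrt(0))**2 = 294*0**2 = 294*0 = 0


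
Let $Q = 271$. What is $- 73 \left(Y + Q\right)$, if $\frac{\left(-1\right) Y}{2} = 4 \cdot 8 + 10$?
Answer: $-13651$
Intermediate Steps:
$Y = -84$ ($Y = - 2 \left(4 \cdot 8 + 10\right) = - 2 \left(32 + 10\right) = \left(-2\right) 42 = -84$)
$- 73 \left(Y + Q\right) = - 73 \left(-84 + 271\right) = \left(-73\right) 187 = -13651$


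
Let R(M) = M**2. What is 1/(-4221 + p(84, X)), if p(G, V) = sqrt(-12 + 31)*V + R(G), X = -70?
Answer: 81/226975 + 2*sqrt(19)/226975 ≈ 0.00039528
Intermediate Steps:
p(G, V) = G**2 + V*sqrt(19) (p(G, V) = sqrt(-12 + 31)*V + G**2 = sqrt(19)*V + G**2 = V*sqrt(19) + G**2 = G**2 + V*sqrt(19))
1/(-4221 + p(84, X)) = 1/(-4221 + (84**2 - 70*sqrt(19))) = 1/(-4221 + (7056 - 70*sqrt(19))) = 1/(2835 - 70*sqrt(19))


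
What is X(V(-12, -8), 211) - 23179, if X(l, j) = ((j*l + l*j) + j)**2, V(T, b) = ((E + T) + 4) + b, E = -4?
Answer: 67693262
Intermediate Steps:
V(T, b) = T + b (V(T, b) = ((-4 + T) + 4) + b = T + b)
X(l, j) = (j + 2*j*l)**2 (X(l, j) = ((j*l + j*l) + j)**2 = (2*j*l + j)**2 = (j + 2*j*l)**2)
X(V(-12, -8), 211) - 23179 = 211**2*(1 + 2*(-12 - 8))**2 - 23179 = 44521*(1 + 2*(-20))**2 - 23179 = 44521*(1 - 40)**2 - 23179 = 44521*(-39)**2 - 23179 = 44521*1521 - 23179 = 67716441 - 23179 = 67693262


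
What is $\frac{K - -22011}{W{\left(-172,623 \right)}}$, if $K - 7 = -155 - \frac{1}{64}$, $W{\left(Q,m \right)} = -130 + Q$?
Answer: $- \frac{1399231}{19328} \approx -72.394$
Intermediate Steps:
$K = - \frac{9473}{64}$ ($K = 7 - \frac{9921}{64} = - \frac{9473}{64} \approx -148.02$)
$\frac{K - -22011}{W{\left(-172,623 \right)}} = \frac{- \frac{9473}{64} - -22011}{-130 - 172} = \frac{- \frac{9473}{64} + 22011}{-302} = \frac{1399231}{64} \left(- \frac{1}{302}\right) = - \frac{1399231}{19328}$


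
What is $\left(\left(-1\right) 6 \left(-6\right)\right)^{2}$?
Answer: $1296$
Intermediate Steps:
$\left(\left(-1\right) 6 \left(-6\right)\right)^{2} = \left(\left(-6\right) \left(-6\right)\right)^{2} = 36^{2} = 1296$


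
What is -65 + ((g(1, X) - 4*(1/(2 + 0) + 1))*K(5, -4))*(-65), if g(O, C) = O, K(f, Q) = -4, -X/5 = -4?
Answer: -1365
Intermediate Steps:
X = 20 (X = -5*(-4) = 20)
-65 + ((g(1, X) - 4*(1/(2 + 0) + 1))*K(5, -4))*(-65) = -65 + ((1 - 4*(1/(2 + 0) + 1))*(-4))*(-65) = -65 + ((1 - 4*(1/2 + 1))*(-4))*(-65) = -65 + ((1 - 4*3/2)*(-4))*(-65) = -65 + ((1 - 6)*(-4))*(-65) = -65 - 5*(-4)*(-65) = -65 + 20*(-65) = -65 - 1300 = -1365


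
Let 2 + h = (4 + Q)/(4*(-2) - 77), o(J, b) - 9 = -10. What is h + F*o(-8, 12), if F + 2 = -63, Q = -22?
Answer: 5373/85 ≈ 63.212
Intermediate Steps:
o(J, b) = -1 (o(J, b) = 9 - 10 = -1)
h = -152/85 (h = -2 + (4 - 22)/(4*(-2) - 77) = -2 - 18/(-8 - 77) = -2 - 18/(-85) = -2 - 18*(-1/85) = -2 + 18/85 = -152/85 ≈ -1.7882)
F = -65 (F = -2 - 63 = -65)
h + F*o(-8, 12) = -152/85 - 65*(-1) = -152/85 + 65 = 5373/85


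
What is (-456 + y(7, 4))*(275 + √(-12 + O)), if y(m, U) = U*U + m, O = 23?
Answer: -119075 - 433*√11 ≈ -1.2051e+5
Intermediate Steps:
y(m, U) = m + U² (y(m, U) = U² + m = m + U²)
(-456 + y(7, 4))*(275 + √(-12 + O)) = (-456 + (7 + 4²))*(275 + √(-12 + 23)) = (-456 + (7 + 16))*(275 + √11) = (-456 + 23)*(275 + √11) = -433*(275 + √11) = -119075 - 433*√11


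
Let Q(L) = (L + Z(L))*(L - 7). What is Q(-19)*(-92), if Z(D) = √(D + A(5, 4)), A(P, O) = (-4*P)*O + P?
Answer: -45448 + 2392*I*√94 ≈ -45448.0 + 23191.0*I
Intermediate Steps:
A(P, O) = P - 4*O*P (A(P, O) = -4*O*P + P = P - 4*O*P)
Z(D) = √(-75 + D) (Z(D) = √(D + 5*(1 - 4*4)) = √(D + 5*(1 - 16)) = √(D + 5*(-15)) = √(D - 75) = √(-75 + D))
Q(L) = (-7 + L)*(L + √(-75 + L)) (Q(L) = (L + √(-75 + L))*(L - 7) = (L + √(-75 + L))*(-7 + L) = (-7 + L)*(L + √(-75 + L)))
Q(-19)*(-92) = ((-19)² - 7*(-19) - 7*√(-75 - 19) - 19*√(-75 - 19))*(-92) = (361 + 133 - 7*I*√94 - 19*I*√94)*(-92) = (494 - 26*I*√94)*(-92) = -45448 + 2392*I*√94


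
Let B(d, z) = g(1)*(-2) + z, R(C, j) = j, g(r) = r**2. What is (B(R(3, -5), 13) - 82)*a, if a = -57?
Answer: 4047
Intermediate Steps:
B(d, z) = -2 + z (B(d, z) = 1**2*(-2) + z = 1*(-2) + z = -2 + z)
(B(R(3, -5), 13) - 82)*a = ((-2 + 13) - 82)*(-57) = (11 - 82)*(-57) = -71*(-57) = 4047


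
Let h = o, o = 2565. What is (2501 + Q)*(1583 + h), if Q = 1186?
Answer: 15293676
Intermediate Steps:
h = 2565
(2501 + Q)*(1583 + h) = (2501 + 1186)*(1583 + 2565) = 3687*4148 = 15293676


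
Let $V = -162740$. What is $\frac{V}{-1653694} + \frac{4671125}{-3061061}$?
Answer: $- \frac{3613227159305}{2531029104667} \approx -1.4276$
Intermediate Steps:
$\frac{V}{-1653694} + \frac{4671125}{-3061061} = - \frac{162740}{-1653694} + \frac{4671125}{-3061061} = \left(-162740\right) \left(- \frac{1}{1653694}\right) + 4671125 \left(- \frac{1}{3061061}\right) = \frac{81370}{826847} - \frac{4671125}{3061061} = - \frac{3613227159305}{2531029104667}$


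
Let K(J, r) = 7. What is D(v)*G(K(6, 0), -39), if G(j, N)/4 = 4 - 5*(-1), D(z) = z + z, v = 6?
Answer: 432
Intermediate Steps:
D(z) = 2*z
G(j, N) = 36 (G(j, N) = 4*(4 - 5*(-1)) = 4*(4 + 5) = 4*9 = 36)
D(v)*G(K(6, 0), -39) = (2*6)*36 = 12*36 = 432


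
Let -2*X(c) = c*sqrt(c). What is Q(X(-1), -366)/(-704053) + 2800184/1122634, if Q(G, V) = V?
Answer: 985944414898/395196917801 ≈ 2.4948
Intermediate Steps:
X(c) = -c**(3/2)/2 (X(c) = -c*sqrt(c)/2 = -c**(3/2)/2)
Q(X(-1), -366)/(-704053) + 2800184/1122634 = -366/(-704053) + 2800184/1122634 = -366*(-1/704053) + 2800184*(1/1122634) = 366/704053 + 1400092/561317 = 985944414898/395196917801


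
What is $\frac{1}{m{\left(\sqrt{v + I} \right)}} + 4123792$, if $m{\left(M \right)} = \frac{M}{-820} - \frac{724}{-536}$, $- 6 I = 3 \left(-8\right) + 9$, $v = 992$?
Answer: $\frac{45383656991518368}{11005319579} + \frac{11042940 \sqrt{442}}{11005319579} \approx 4.1238 \cdot 10^{6}$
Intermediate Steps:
$I = \frac{5}{2}$ ($I = - \frac{3 \left(-8\right) + 9}{6} = - \frac{-24 + 9}{6} = \left(- \frac{1}{6}\right) \left(-15\right) = \frac{5}{2} \approx 2.5$)
$m{\left(M \right)} = \frac{181}{134} - \frac{M}{820}$ ($m{\left(M \right)} = M \left(- \frac{1}{820}\right) - - \frac{181}{134} = - \frac{M}{820} + \frac{181}{134} = \frac{181}{134} - \frac{M}{820}$)
$\frac{1}{m{\left(\sqrt{v + I} \right)}} + 4123792 = \frac{1}{\frac{181}{134} - \frac{\sqrt{992 + \frac{5}{2}}}{820}} + 4123792 = \frac{1}{\frac{181}{134} - \frac{\sqrt{\frac{1989}{2}}}{820}} + 4123792 = \frac{1}{\frac{181}{134} - \frac{\frac{3}{2} \sqrt{442}}{820}} + 4123792 = \frac{1}{\frac{181}{134} - \frac{3 \sqrt{442}}{1640}} + 4123792 = 4123792 + \frac{1}{\frac{181}{134} - \frac{3 \sqrt{442}}{1640}}$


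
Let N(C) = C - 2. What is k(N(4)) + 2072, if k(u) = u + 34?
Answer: 2108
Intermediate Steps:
N(C) = -2 + C
k(u) = 34 + u
k(N(4)) + 2072 = (34 + (-2 + 4)) + 2072 = (34 + 2) + 2072 = 36 + 2072 = 2108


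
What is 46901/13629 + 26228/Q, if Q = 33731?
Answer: 1939479043/459719799 ≈ 4.2188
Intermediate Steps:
46901/13629 + 26228/Q = 46901/13629 + 26228/33731 = 1939479043/459719799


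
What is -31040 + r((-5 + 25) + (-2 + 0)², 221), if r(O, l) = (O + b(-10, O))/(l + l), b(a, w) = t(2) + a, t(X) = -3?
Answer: -13719669/442 ≈ -31040.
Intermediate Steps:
b(a, w) = -3 + a
r(O, l) = (-13 + O)/(2*l) (r(O, l) = (O + (-3 - 10))/(l + l) = (O - 13)/((2*l)) = (-13 + O)*(1/(2*l)) = (-13 + O)/(2*l))
-31040 + r((-5 + 25) + (-2 + 0)², 221) = -31040 + (½)*(-13 + ((-5 + 25) + (-2 + 0)²))/221 = -31040 + (½)*(1/221)*(-13 + (20 + (-2)²)) = -31040 + (½)*(1/221)*(-13 + (20 + 4)) = -31040 + (½)*(1/221)*(-13 + 24) = -31040 + (½)*(1/221)*11 = -31040 + 11/442 = -13719669/442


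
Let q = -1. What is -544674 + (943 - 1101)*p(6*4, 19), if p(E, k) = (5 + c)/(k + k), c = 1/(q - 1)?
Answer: -20698323/38 ≈ -5.4469e+5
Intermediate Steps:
c = -½ (c = 1/(-1 - 1) = 1/(-2) = -½ ≈ -0.50000)
p(E, k) = 9/(4*k) (p(E, k) = (5 - ½)/(k + k) = 9/(2*((2*k))) = 9*(1/(2*k))/2 = 9/(4*k))
-544674 + (943 - 1101)*p(6*4, 19) = -544674 + (943 - 1101)*((9/4)/19) = -544674 - 711/(2*19) = -544674 - 158*9/76 = -544674 - 711/38 = -20698323/38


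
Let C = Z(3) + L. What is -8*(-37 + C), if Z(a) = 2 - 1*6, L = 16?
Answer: 200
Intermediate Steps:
Z(a) = -4 (Z(a) = 2 - 6 = -4)
C = 12 (C = -4 + 16 = 12)
-8*(-37 + C) = -8*(-37 + 12) = -8*(-25) = 200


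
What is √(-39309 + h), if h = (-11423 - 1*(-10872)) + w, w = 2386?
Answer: I*√37474 ≈ 193.58*I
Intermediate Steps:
h = 1835 (h = (-11423 - 1*(-10872)) + 2386 = (-11423 + 10872) + 2386 = -551 + 2386 = 1835)
√(-39309 + h) = √(-39309 + 1835) = √(-37474) = I*√37474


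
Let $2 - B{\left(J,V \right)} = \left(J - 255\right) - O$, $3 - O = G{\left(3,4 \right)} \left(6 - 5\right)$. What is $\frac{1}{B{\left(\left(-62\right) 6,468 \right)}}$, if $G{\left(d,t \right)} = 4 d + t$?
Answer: $\frac{1}{616} \approx 0.0016234$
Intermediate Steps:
$G{\left(d,t \right)} = t + 4 d$
$O = -13$ ($O = 3 - \left(4 + 4 \cdot 3\right) \left(6 - 5\right) = 3 - \left(4 + 12\right) \left(6 - 5\right) = 3 - 16 \cdot 1 = 3 - 16 = -13$)
$B{\left(J,V \right)} = 244 - J$ ($B{\left(J,V \right)} = 2 - \left(\left(J - 255\right) - -13\right) = 2 - \left(\left(-255 + J\right) + 13\right) = 2 - \left(-242 + J\right) = 244 - J$)
$\frac{1}{B{\left(\left(-62\right) 6,468 \right)}} = \frac{1}{244 - \left(-62\right) 6} = \frac{1}{244 - -372} = \frac{1}{244 + 372} = \frac{1}{616}$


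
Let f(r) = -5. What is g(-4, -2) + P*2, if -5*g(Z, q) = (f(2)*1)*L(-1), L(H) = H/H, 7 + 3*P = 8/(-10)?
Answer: -21/5 ≈ -4.2000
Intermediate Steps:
P = -13/5 (P = -7/3 + (8/(-10))/3 = -7/3 + (8*(-1/10))/3 = -7/3 + (1/3)*(-4/5) = -7/3 - 4/15 = -13/5 ≈ -2.6000)
L(H) = 1
g(Z, q) = 1 (g(Z, q) = -(-5*1)/5 = -(-1) = -1/5*(-5) = 1)
g(-4, -2) + P*2 = 1 - 13/5*2 = 1 - 26/5 = -21/5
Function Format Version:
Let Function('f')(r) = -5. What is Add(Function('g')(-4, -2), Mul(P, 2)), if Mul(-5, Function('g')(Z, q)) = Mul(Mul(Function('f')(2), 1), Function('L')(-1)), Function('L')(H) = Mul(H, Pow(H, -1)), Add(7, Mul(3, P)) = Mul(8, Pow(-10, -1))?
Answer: Rational(-21, 5) ≈ -4.2000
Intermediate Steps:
P = Rational(-13, 5) (P = Add(Rational(-7, 3), Mul(Rational(1, 3), Mul(8, Pow(-10, -1)))) = Add(Rational(-7, 3), Mul(Rational(1, 3), Mul(8, Rational(-1, 10)))) = Add(Rational(-7, 3), Mul(Rational(1, 3), Rational(-4, 5))) = Add(Rational(-7, 3), Rational(-4, 15)) = Rational(-13, 5) ≈ -2.6000)
Function('L')(H) = 1
Function('g')(Z, q) = 1 (Function('g')(Z, q) = Mul(Rational(-1, 5), Mul(Mul(-5, 1), 1)) = Mul(Rational(-1, 5), Mul(-5, 1)) = Mul(Rational(-1, 5), -5) = 1)
Add(Function('g')(-4, -2), Mul(P, 2)) = Add(1, Mul(Rational(-13, 5), 2)) = Add(1, Rational(-26, 5)) = Rational(-21, 5)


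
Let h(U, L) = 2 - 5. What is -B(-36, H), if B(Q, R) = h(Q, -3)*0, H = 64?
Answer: 0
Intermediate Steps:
h(U, L) = -3
B(Q, R) = 0 (B(Q, R) = -3*0 = 0)
-B(-36, H) = -1*0 = 0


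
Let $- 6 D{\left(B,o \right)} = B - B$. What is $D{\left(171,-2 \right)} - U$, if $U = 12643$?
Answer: $-12643$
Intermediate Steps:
$D{\left(B,o \right)} = 0$ ($D{\left(B,o \right)} = - \frac{B - B}{6} = \left(- \frac{1}{6}\right) 0 = 0$)
$D{\left(171,-2 \right)} - U = 0 - 12643 = -12643$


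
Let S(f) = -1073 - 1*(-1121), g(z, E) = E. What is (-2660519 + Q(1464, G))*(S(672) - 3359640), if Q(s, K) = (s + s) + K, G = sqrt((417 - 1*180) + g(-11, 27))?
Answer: 8928421462872 - 6719184*sqrt(66) ≈ 8.9284e+12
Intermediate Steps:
G = 2*sqrt(66) (G = sqrt((417 - 1*180) + 27) = sqrt((417 - 180) + 27) = sqrt(237 + 27) = sqrt(264) = 2*sqrt(66) ≈ 16.248)
Q(s, K) = K + 2*s (Q(s, K) = 2*s + K = K + 2*s)
S(f) = 48 (S(f) = -1073 + 1121 = 48)
(-2660519 + Q(1464, G))*(S(672) - 3359640) = (-2660519 + (2*sqrt(66) + 2*1464))*(48 - 3359640) = (-2660519 + (2*sqrt(66) + 2928))*(-3359592) = (-2660519 + (2928 + 2*sqrt(66)))*(-3359592) = (-2657591 + 2*sqrt(66))*(-3359592) = 8928421462872 - 6719184*sqrt(66)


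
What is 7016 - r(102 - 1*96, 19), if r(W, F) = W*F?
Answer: 6902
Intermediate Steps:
r(W, F) = F*W
7016 - r(102 - 1*96, 19) = 7016 - 19*(102 - 1*96) = 7016 - 19*(102 - 96) = 7016 - 19*6 = 7016 - 1*114 = 7016 - 114 = 6902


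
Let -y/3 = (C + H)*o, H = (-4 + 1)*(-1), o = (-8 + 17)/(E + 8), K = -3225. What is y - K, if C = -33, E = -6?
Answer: 3630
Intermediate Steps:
o = 9/2 (o = (-8 + 17)/(-6 + 8) = 9/2 ≈ 4.5000)
H = 3 (H = -3*(-1) = 3)
y = 405 (y = -3*(-33 + 3)*9/2 = -(-90)*9/2 = -3*(-135) = 405)
y - K = 405 - 1*(-3225) = 405 + 3225 = 3630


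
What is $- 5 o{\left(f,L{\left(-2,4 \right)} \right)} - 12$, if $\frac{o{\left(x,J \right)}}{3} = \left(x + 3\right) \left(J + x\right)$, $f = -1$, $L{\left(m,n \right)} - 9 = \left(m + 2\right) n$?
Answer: $-252$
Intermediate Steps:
$L{\left(m,n \right)} = 9 + n \left(2 + m\right)$ ($L{\left(m,n \right)} = 9 + \left(m + 2\right) n = 9 + \left(2 + m\right) n = 9 + n \left(2 + m\right)$)
$o{\left(x,J \right)} = 3 \left(3 + x\right) \left(J + x\right)$ ($o{\left(x,J \right)} = 3 \left(x + 3\right) \left(J + x\right) = 3 \left(3 + x\right) \left(J + x\right)$)
$- 5 o{\left(f,L{\left(-2,4 \right)} \right)} - 12 = - 5 \left(3 \left(-1\right)^{2} + 9 \left(9 + 2 \cdot 4 - 8\right) + 9 \left(-1\right) + 3 \left(9 + 2 \cdot 4 - 8\right) \left(-1\right)\right) - 12 = - 5 \left(3 \cdot 1 + 9 \left(9 + 8 - 8\right) - 9 + 3 \left(9 + 8 - 8\right) \left(-1\right)\right) - 12 = - 5 \left(3 + 9 \cdot 9 - 9 + 3 \cdot 9 \left(-1\right)\right) - 12 = - 5 \left(3 + 81 - 9 - 27\right) - 12 = \left(-5\right) 48 - 12 = -240 - 12 = -252$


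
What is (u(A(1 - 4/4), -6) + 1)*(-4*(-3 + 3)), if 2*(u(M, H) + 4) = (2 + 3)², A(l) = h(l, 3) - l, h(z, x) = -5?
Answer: 0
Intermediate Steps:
A(l) = -5 - l
u(M, H) = 17/2 (u(M, H) = -4 + (2 + 3)²/2 = -4 + (½)*5² = -4 + (½)*25 = -4 + 25/2 = 17/2)
(u(A(1 - 4/4), -6) + 1)*(-4*(-3 + 3)) = (17/2 + 1)*(-4*(-3 + 3)) = 19*(-4*0)/2 = (19/2)*0 = 0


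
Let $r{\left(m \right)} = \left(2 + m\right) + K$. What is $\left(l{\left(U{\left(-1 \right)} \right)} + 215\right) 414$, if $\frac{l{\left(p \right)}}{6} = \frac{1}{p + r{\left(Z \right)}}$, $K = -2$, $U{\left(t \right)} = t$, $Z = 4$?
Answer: $89838$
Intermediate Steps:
$r{\left(m \right)} = m$ ($r{\left(m \right)} = \left(2 + m\right) - 2 = m$)
$l{\left(p \right)} = \frac{6}{4 + p}$ ($l{\left(p \right)} = \frac{6}{p + 4} = \frac{6}{4 + p}$)
$\left(l{\left(U{\left(-1 \right)} \right)} + 215\right) 414 = \left(\frac{6}{4 - 1} + 215\right) 414 = \left(\frac{6}{3} + 215\right) 414 = \left(6 \cdot \frac{1}{3} + 215\right) 414 = \left(2 + 215\right) 414 = 217 \cdot 414 = 89838$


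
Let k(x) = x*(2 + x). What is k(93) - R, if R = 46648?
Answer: -37813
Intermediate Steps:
k(93) - R = 93*(2 + 93) - 1*46648 = 93*95 - 46648 = 8835 - 46648 = -37813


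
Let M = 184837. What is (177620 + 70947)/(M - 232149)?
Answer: -248567/47312 ≈ -5.2538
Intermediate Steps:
(177620 + 70947)/(M - 232149) = (177620 + 70947)/(184837 - 232149) = 248567/(-47312) = 248567*(-1/47312) = -248567/47312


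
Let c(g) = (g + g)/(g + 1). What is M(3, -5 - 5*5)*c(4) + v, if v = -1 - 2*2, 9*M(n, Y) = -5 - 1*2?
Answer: -281/45 ≈ -6.2444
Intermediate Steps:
c(g) = 2*g/(1 + g) (c(g) = (2*g)/(1 + g) = 2*g/(1 + g))
M(n, Y) = -7/9 (M(n, Y) = (-5 - 1*2)/9 = (-5 - 2)/9 = (⅑)*(-7) = -7/9)
v = -5 (v = -1 - 4 = -5)
M(3, -5 - 5*5)*c(4) + v = -14*4/(9*(1 + 4)) - 5 = -14*4/(9*5) - 5 = -7/9*8/5 - 5 = -56/45 - 5 = -281/45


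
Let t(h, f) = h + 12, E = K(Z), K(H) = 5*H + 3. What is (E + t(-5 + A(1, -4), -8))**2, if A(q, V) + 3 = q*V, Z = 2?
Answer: 169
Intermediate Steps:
K(H) = 3 + 5*H
E = 13 (E = 3 + 5*2 = 3 + 10 = 13)
A(q, V) = -3 + V*q (A(q, V) = -3 + q*V = -3 + V*q)
t(h, f) = 12 + h
(E + t(-5 + A(1, -4), -8))**2 = (13 + (12 + (-5 + (-3 - 4*1))))**2 = (13 + (12 + (-5 + (-3 - 4))))**2 = (13 + (12 + (-5 - 7)))**2 = (13 + (12 - 12))**2 = (13 + 0)**2 = 13**2 = 169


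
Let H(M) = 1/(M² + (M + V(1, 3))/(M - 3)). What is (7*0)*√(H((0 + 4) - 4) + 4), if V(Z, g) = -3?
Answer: 0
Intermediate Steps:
H(M) = 1/(1 + M²) (H(M) = 1/(M² + (M - 3)/(M - 3)) = 1/(M² + (-3 + M)/(-3 + M)) = 1/(M² + 1) = 1/(1 + M²))
(7*0)*√(H((0 + 4) - 4) + 4) = (7*0)*√(1/(1 + ((0 + 4) - 4)²) + 4) = 0*√(1/(1 + (4 - 4)²) + 4) = 0*√(1/(1 + 0²) + 4) = 0*√(1/(1 + 0) + 4) = 0*√(1/1 + 4) = 0*√(1 + 4) = 0*√5 = 0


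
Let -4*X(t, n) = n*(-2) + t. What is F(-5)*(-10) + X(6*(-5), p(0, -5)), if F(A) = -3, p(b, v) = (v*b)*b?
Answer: 75/2 ≈ 37.500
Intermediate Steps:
p(b, v) = v*b² (p(b, v) = (b*v)*b = v*b²)
X(t, n) = n/2 - t/4 (X(t, n) = -(n*(-2) + t)/4 = -(-2*n + t)/4 = -(t - 2*n)/4 = n/2 - t/4)
F(-5)*(-10) + X(6*(-5), p(0, -5)) = -3*(-10) + ((-5*0²)/2 - 3*(-5)/2) = 30 + ((-5*0)/2 - ¼*(-30)) = 30 + ((½)*0 + 15/2) = 30 + (0 + 15/2) = 30 + 15/2 = 75/2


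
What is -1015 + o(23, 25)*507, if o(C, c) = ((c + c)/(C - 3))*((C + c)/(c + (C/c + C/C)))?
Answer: 837905/673 ≈ 1245.0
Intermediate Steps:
o(C, c) = 2*c*(C + c)/((-3 + C)*(1 + c + C/c)) (o(C, c) = ((2*c)/(-3 + C))*((C + c)/(c + (C/c + 1))) = (2*c/(-3 + C))*((C + c)/(c + (1 + C/c))) = (2*c/(-3 + C))*((C + c)/(1 + c + C/c)) = 2*c*(C + c)/((-3 + C)*(1 + c + C/c)))
-1015 + o(23, 25)*507 = -1015 + (2*25²*(23 + 25)/(23² - 3*23 - 3*25 - 3*25² + 23*25 + 23*25²))*507 = -1015 + (2*625*48/(529 - 69 - 75 - 3*625 + 575 + 23*625))*507 = -1015 + (2*625*48/(529 - 69 - 75 - 1875 + 575 + 14375))*507 = -1015 + (2*625*48/13460)*507 = -1015 + (2*625*(1/13460)*48)*507 = -1015 + (3000/673)*507 = -1015 + 1521000/673 = 837905/673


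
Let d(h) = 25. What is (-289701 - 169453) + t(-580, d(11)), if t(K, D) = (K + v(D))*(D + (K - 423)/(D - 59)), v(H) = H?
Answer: -978803/2 ≈ -4.8940e+5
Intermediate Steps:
t(K, D) = (D + K)*(D + (-423 + K)/(-59 + D)) (t(K, D) = (K + D)*(D + (K - 423)/(D - 59)) = (D + K)*(D + (-423 + K)/(-59 + D)))
(-289701 - 169453) + t(-580, d(11)) = (-289701 - 169453) + (25³ + (-580)² - 423*25 - 423*(-580) - 59*25² - 580*25² - 58*25*(-580))/(-59 + 25) = -459154 + (15625 + 336400 - 10575 + 245340 - 59*625 - 580*625 + 841000)/(-34) = -459154 - (15625 + 336400 - 10575 + 245340 - 36875 - 362500 + 841000)/34 = -459154 - 1/34*1028415 = -459154 - 60495/2 = -978803/2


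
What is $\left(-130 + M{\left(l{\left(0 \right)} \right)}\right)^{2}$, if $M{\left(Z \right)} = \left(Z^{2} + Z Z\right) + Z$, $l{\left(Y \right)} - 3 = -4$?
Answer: $16641$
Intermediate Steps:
$l{\left(Y \right)} = -1$ ($l{\left(Y \right)} = 3 - 4 = -1$)
$M{\left(Z \right)} = Z + 2 Z^{2}$ ($M{\left(Z \right)} = \left(Z^{2} + Z^{2}\right) + Z = 2 Z^{2} + Z = Z + 2 Z^{2}$)
$\left(-130 + M{\left(l{\left(0 \right)} \right)}\right)^{2} = \left(-130 - \left(1 + 2 \left(-1\right)\right)\right)^{2} = \left(-130 - \left(1 - 2\right)\right)^{2} = \left(-130 - -1\right)^{2} = \left(-130 + 1\right)^{2} = \left(-129\right)^{2} = 16641$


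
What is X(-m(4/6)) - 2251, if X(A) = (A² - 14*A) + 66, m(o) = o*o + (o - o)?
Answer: -176465/81 ≈ -2178.6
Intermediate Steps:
m(o) = o² (m(o) = o² + 0 = o²)
X(A) = 66 + A² - 14*A
X(-m(4/6)) - 2251 = (66 + (-(4/6)²)² - (-14)*(4/6)²) - 2251 = (66 + (-(4*(⅙))²)² - (-14)*(4*(⅙))²) - 2251 = (66 + (-(⅔)²)² - (-14)*(⅔)²) - 2251 = (66 + (-1*4/9)² - (-14)*4/9) - 2251 = (66 + (-4/9)² - 14*(-4/9)) - 2251 = (66 + 16/81 + 56/9) - 2251 = 5866/81 - 2251 = -176465/81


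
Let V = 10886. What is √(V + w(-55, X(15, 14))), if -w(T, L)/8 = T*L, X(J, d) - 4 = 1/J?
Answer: √114078/3 ≈ 112.58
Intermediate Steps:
X(J, d) = 4 + 1/J
w(T, L) = -8*L*T (w(T, L) = -8*T*L = -8*L*T)
√(V + w(-55, X(15, 14))) = √(10886 - 8*(4 + 1/15)*(-55)) = √(10886 - 8*61/15*(-55)) = √(10886 + 5368/3) = √(38026/3) = √114078/3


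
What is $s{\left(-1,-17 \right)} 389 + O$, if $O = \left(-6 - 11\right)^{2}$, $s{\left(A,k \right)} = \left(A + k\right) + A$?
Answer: $-7102$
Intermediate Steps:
$s{\left(A,k \right)} = k + 2 A$
$O = 289$ ($O = \left(-17\right)^{2} = 289$)
$s{\left(-1,-17 \right)} 389 + O = \left(-17 + 2 \left(-1\right)\right) 389 + 289 = \left(-17 - 2\right) 389 + 289 = \left(-19\right) 389 + 289 = -7391 + 289 = -7102$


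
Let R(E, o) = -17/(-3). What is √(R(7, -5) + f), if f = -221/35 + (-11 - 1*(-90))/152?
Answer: I*√8143590/7980 ≈ 0.35761*I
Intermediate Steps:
R(E, o) = 17/3 (R(E, o) = -17*(-⅓) = 17/3)
f = -30827/5320 (f = -221*1/35 + (-11 + 90)*(1/152) = -221/35 + 79*(1/152) = -221/35 + 79/152 = -30827/5320 ≈ -5.7945)
√(R(7, -5) + f) = √(17/3 - 30827/5320) = √(-2041/15960) = I*√8143590/7980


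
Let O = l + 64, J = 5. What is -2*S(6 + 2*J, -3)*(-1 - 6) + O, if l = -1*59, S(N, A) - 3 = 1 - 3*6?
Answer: -191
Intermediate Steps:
S(N, A) = -14 (S(N, A) = 3 + (1 - 3*6) = 3 + (1 - 18) = 3 - 17 = -14)
l = -59
O = 5 (O = -59 + 64 = 5)
-2*S(6 + 2*J, -3)*(-1 - 6) + O = -(-28)*(-1 - 6) + 5 = -(-28)*(-7) + 5 = -2*98 + 5 = -196 + 5 = -191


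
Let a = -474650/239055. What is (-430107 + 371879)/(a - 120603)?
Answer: 2783938908/5766244963 ≈ 0.48280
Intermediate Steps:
a = -94930/47811 (a = -474650*1/239055 = -94930/47811 ≈ -1.9855)
(-430107 + 371879)/(a - 120603) = (-430107 + 371879)/(-94930/47811 - 120603) = -58228/(-5766244963/47811) = -58228*(-47811/5766244963) = 2783938908/5766244963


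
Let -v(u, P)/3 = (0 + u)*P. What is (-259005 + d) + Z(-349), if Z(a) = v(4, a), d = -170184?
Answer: -425001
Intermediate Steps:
v(u, P) = -3*P*u (v(u, P) = -3*(0 + u)*P = -3*u*P = -3*P*u)
Z(a) = -12*a (Z(a) = -3*a*4 = -12*a)
(-259005 + d) + Z(-349) = (-259005 - 170184) - 12*(-349) = -429189 + 4188 = -425001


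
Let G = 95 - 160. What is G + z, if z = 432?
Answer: 367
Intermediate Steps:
G = -65
G + z = -65 + 432 = 367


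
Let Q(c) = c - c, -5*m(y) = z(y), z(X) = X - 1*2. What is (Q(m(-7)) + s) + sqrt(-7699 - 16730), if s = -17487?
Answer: -17487 + I*sqrt(24429) ≈ -17487.0 + 156.3*I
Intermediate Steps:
z(X) = -2 + X (z(X) = X - 2 = -2 + X)
m(y) = 2/5 - y/5 (m(y) = -(-2 + y)/5 = 2/5 - y/5)
Q(c) = 0
(Q(m(-7)) + s) + sqrt(-7699 - 16730) = (0 - 17487) + sqrt(-7699 - 16730) = -17487 + sqrt(-24429) = -17487 + I*sqrt(24429)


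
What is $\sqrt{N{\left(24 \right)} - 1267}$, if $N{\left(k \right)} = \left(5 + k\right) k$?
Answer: $i \sqrt{571} \approx 23.896 i$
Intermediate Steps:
$N{\left(k \right)} = k \left(5 + k\right)$
$\sqrt{N{\left(24 \right)} - 1267} = \sqrt{24 \left(5 + 24\right) - 1267} = \sqrt{24 \cdot 29 - 1267} = \sqrt{696 - 1267} = \sqrt{-571} = i \sqrt{571}$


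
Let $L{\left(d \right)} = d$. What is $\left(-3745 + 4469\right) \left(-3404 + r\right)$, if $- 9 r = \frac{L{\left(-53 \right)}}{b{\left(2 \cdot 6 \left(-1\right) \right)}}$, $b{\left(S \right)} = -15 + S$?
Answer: $- \frac{598910900}{243} \approx -2.4647 \cdot 10^{6}$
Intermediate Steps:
$r = - \frac{53}{243}$ ($r = - \frac{\left(-53\right) \frac{1}{-15 + 2 \cdot 6 \left(-1\right)}}{9} = - \frac{\left(-53\right) \frac{1}{-15 + 12 \left(-1\right)}}{9} = - \frac{\left(-53\right) \frac{1}{-15 - 12}}{9} = - \frac{\left(-53\right) \frac{1}{-27}}{9} = - \frac{\left(-53\right) \left(- \frac{1}{27}\right)}{9} = \left(- \frac{1}{9}\right) \frac{53}{27} = - \frac{53}{243} \approx -0.21811$)
$\left(-3745 + 4469\right) \left(-3404 + r\right) = \left(-3745 + 4469\right) \left(-3404 - \frac{53}{243}\right) = 724 \left(- \frac{827225}{243}\right) = - \frac{598910900}{243}$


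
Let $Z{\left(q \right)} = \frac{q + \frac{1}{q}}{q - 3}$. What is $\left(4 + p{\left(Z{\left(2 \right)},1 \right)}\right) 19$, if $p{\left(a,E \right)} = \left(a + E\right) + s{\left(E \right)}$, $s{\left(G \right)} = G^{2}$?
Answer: $\frac{133}{2} \approx 66.5$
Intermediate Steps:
$Z{\left(q \right)} = \frac{q + \frac{1}{q}}{-3 + q}$
$p{\left(a,E \right)} = E + a + E^{2}$ ($p{\left(a,E \right)} = \left(a + E\right) + E^{2} = \left(E + a\right) + E^{2} = E + a + E^{2}$)
$\left(4 + p{\left(Z{\left(2 \right)},1 \right)}\right) 19 = \left(4 + \left(1 + \frac{1 + 2^{2}}{2 \left(-3 + 2\right)} + 1^{2}\right)\right) 19 = \left(4 + \left(1 + \frac{1 + 4}{2 \left(-1\right)} + 1\right)\right) 19 = \left(4 + \left(1 + \frac{1}{2} \left(-1\right) 5 + 1\right)\right) 19 = \left(4 + \left(1 - \frac{5}{2} + 1\right)\right) 19 = \left(4 - \frac{1}{2}\right) 19 = \frac{7}{2} \cdot 19 = \frac{133}{2}$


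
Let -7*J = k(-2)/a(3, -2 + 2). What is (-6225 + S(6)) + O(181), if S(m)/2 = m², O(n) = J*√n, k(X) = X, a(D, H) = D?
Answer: -6153 + 2*√181/21 ≈ -6151.7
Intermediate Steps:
J = 2/21 (J = -(-2)/(7*3) = -⅐*(-⅔) = 2/21 ≈ 0.095238)
O(n) = 2*√n/21
S(m) = 2*m²
(-6225 + S(6)) + O(181) = (-6225 + 2*6²) + 2*√181/21 = (-6225 + 2*36) + 2*√181/21 = (-6225 + 72) + 2*√181/21 = -6153 + 2*√181/21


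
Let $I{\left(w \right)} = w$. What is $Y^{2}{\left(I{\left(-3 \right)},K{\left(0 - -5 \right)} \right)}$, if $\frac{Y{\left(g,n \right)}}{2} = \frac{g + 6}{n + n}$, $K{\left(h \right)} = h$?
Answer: $\frac{9}{25} \approx 0.36$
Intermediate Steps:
$Y{\left(g,n \right)} = \frac{6 + g}{n}$ ($Y{\left(g,n \right)} = 2 \frac{g + 6}{n + n} = 2 \frac{6 + g}{2 n} = \frac{6 + g}{n}$)
$Y^{2}{\left(I{\left(-3 \right)},K{\left(0 - -5 \right)} \right)} = \left(\frac{6 - 3}{0 - -5}\right)^{2} = \left(\frac{1}{0 + 5} \cdot 3\right)^{2} = \left(\frac{1}{5} \cdot 3\right)^{2} = \left(\frac{3}{5}\right)^{2} = \frac{9}{25}$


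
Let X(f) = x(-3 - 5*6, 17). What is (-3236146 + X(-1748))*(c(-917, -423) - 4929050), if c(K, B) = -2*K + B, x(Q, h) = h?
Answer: 15946475469431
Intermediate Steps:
X(f) = 17
c(K, B) = B - 2*K
(-3236146 + X(-1748))*(c(-917, -423) - 4929050) = (-3236146 + 17)*((-423 - 2*(-917)) - 4929050) = -3236129*((-423 + 1834) - 4929050) = -3236129*(1411 - 4929050) = -3236129*(-4927639) = 15946475469431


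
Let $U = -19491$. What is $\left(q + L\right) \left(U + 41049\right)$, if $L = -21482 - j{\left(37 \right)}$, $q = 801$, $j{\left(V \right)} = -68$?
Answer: $-444375054$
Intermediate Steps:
$L = -21414$ ($L = -21482 - -68 = -21482 + 68 = -21414$)
$\left(q + L\right) \left(U + 41049\right) = \left(801 - 21414\right) \left(-19491 + 41049\right) = \left(-20613\right) 21558 = -444375054$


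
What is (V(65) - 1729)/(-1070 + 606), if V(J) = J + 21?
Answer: 1643/464 ≈ 3.5409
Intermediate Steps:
V(J) = 21 + J
(V(65) - 1729)/(-1070 + 606) = ((21 + 65) - 1729)/(-1070 + 606) = (86 - 1729)/(-464) = -1643*(-1/464) = 1643/464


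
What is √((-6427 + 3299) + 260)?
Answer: 2*I*√717 ≈ 53.554*I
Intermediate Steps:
√((-6427 + 3299) + 260) = √(-3128 + 260) = √(-2868) = 2*I*√717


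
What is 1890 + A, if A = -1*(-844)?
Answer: 2734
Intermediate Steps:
A = 844
1890 + A = 1890 + 844 = 2734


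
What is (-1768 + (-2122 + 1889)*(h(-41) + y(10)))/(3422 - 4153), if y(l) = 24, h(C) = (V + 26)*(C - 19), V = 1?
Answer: -370100/731 ≈ -506.29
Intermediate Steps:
h(C) = -513 + 27*C (h(C) = (1 + 26)*(C - 19) = 27*(-19 + C) = -513 + 27*C)
(-1768 + (-2122 + 1889)*(h(-41) + y(10)))/(3422 - 4153) = (-1768 + (-2122 + 1889)*((-513 + 27*(-41)) + 24))/(3422 - 4153) = (-1768 - 233*((-513 - 1107) + 24))/(-731) = (-1768 - 233*(-1620 + 24))*(-1/731) = (-1768 - 233*(-1596))*(-1/731) = (-1768 + 371868)*(-1/731) = 370100*(-1/731) = -370100/731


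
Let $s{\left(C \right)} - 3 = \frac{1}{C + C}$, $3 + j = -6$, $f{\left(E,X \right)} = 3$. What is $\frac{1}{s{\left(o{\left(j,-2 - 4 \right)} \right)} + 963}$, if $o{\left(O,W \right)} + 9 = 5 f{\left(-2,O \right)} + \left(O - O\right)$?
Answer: $\frac{12}{11593} \approx 0.0010351$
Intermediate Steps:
$j = -9$ ($j = -3 - 6 = -9$)
$o{\left(O,W \right)} = 6$ ($o{\left(O,W \right)} = -9 + \left(5 \cdot 3 + \left(O - O\right)\right) = -9 + \left(15 + 0\right) = -9 + 15 = 6$)
$s{\left(C \right)} = 3 + \frac{1}{2 C}$ ($s{\left(C \right)} = 3 + \frac{1}{C + C} = 3 + \frac{1}{2 C}$)
$\frac{1}{s{\left(o{\left(j,-2 - 4 \right)} \right)} + 963} = \frac{1}{\left(3 + \frac{1}{2 \cdot 6}\right) + 963} = \frac{1}{\left(3 + \frac{1}{2} \cdot \frac{1}{6}\right) + 963} = \frac{1}{\left(3 + \frac{1}{12}\right) + 963} = \frac{1}{\frac{37}{12} + 963} = \frac{1}{\frac{11593}{12}} = \frac{12}{11593}$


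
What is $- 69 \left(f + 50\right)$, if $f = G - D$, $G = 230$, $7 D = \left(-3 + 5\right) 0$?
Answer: $-19320$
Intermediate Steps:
$D = 0$ ($D = \frac{\left(-3 + 5\right) 0}{7} = \frac{2 \cdot 0}{7} = \frac{1}{7} \cdot 0 = 0$)
$f = 230$ ($f = 230 - 0 = 230 + 0 = 230$)
$- 69 \left(f + 50\right) = - 69 \left(230 + 50\right) = \left(-69\right) 280 = -19320$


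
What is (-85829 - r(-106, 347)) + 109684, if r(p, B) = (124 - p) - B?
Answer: 23972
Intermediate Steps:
r(p, B) = 124 - B - p
(-85829 - r(-106, 347)) + 109684 = (-85829 - (124 - 1*347 - 1*(-106))) + 109684 = (-85829 - (124 - 347 + 106)) + 109684 = (-85829 - 1*(-117)) + 109684 = (-85829 + 117) + 109684 = -85712 + 109684 = 23972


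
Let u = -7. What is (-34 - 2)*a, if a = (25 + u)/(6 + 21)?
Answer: -24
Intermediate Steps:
a = 2/3 (a = (25 - 7)/(6 + 21) = 18/27 = 18*(1/27) = 2/3 ≈ 0.66667)
(-34 - 2)*a = (-34 - 2)*(2/3) = -36*2/3 = -24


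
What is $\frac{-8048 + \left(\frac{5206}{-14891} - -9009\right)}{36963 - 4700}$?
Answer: $\frac{14305045}{480428333} \approx 0.029776$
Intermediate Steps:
$\frac{-8048 + \left(\frac{5206}{-14891} - -9009\right)}{36963 - 4700} = \frac{-8048 + \left(5206 \left(- \frac{1}{14891}\right) + 9009\right)}{32263} = \left(-8048 + \left(- \frac{5206}{14891} + 9009\right)\right) \frac{1}{32263} = \left(-8048 + \frac{134147813}{14891}\right) \frac{1}{32263} = \frac{14305045}{14891} \cdot \frac{1}{32263} = \frac{14305045}{480428333}$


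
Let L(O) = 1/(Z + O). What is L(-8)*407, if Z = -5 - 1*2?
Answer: -407/15 ≈ -27.133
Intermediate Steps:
Z = -7 (Z = -5 - 2 = -7)
L(O) = 1/(-7 + O)
L(-8)*407 = 407/(-7 - 8) = 407/(-15) = -1/15*407 = -407/15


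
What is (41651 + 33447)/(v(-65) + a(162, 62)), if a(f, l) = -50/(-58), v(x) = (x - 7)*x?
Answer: 2177842/135745 ≈ 16.044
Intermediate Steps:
v(x) = x*(-7 + x) (v(x) = (-7 + x)*x = x*(-7 + x))
a(f, l) = 25/29 (a(f, l) = -50*(-1/58) = 25/29)
(41651 + 33447)/(v(-65) + a(162, 62)) = (41651 + 33447)/(-65*(-7 - 65) + 25/29) = 75098/(-65*(-72) + 25/29) = 75098/(4680 + 25/29) = 75098/(135745/29) = 75098*(29/135745) = 2177842/135745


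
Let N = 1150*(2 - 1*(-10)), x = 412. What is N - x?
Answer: 13388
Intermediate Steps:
N = 13800 (N = 1150*(2 + 10) = 1150*12 = 13800)
N - x = 13800 - 1*412 = 13800 - 412 = 13388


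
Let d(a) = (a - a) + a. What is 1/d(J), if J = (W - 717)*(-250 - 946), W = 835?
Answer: -1/141128 ≈ -7.0858e-6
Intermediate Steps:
J = -141128 (J = (835 - 717)*(-250 - 946) = 118*(-1196) = -141128)
d(a) = a (d(a) = 0 + a = a)
1/d(J) = 1/(-141128) = -1/141128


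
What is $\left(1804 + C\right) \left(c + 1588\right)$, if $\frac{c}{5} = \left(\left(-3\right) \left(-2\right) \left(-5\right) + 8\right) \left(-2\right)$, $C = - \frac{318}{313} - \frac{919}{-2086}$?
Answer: $\frac{1064449487384}{326459} \approx 3.2606 \cdot 10^{6}$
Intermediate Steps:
$C = - \frac{375701}{652918}$ ($C = \left(-318\right) \frac{1}{313} - - \frac{919}{2086} = - \frac{318}{313} + \frac{919}{2086} = - \frac{375701}{652918} \approx -0.57542$)
$c = 220$ ($c = 5 \left(\left(-3\right) \left(-2\right) \left(-5\right) + 8\right) \left(-2\right) = 5 \left(6 \left(-5\right) + 8\right) \left(-2\right) = 5 \left(-30 + 8\right) \left(-2\right) = 5 \left(\left(-22\right) \left(-2\right)\right) = 5 \cdot 44 = 220$)
$\left(1804 + C\right) \left(c + 1588\right) = \left(1804 - \frac{375701}{652918}\right) \left(220 + 1588\right) = \frac{1177488371}{652918} \cdot 1808 = \frac{1064449487384}{326459}$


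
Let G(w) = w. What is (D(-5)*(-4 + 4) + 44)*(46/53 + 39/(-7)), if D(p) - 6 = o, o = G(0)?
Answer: -76780/371 ≈ -206.95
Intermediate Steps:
o = 0
D(p) = 6 (D(p) = 6 + 0 = 6)
(D(-5)*(-4 + 4) + 44)*(46/53 + 39/(-7)) = (6*(-4 + 4) + 44)*(46/53 + 39/(-7)) = (6*0 + 44)*(46*(1/53) + 39*(-⅐)) = (0 + 44)*(46/53 - 39/7) = 44*(-1745/371) = -76780/371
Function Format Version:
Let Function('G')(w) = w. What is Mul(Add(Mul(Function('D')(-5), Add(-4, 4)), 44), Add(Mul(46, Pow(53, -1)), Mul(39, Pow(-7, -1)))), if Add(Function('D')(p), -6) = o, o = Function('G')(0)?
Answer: Rational(-76780, 371) ≈ -206.95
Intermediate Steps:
o = 0
Function('D')(p) = 6 (Function('D')(p) = Add(6, 0) = 6)
Mul(Add(Mul(Function('D')(-5), Add(-4, 4)), 44), Add(Mul(46, Pow(53, -1)), Mul(39, Pow(-7, -1)))) = Mul(Add(Mul(6, Add(-4, 4)), 44), Add(Mul(46, Pow(53, -1)), Mul(39, Pow(-7, -1)))) = Mul(Add(Mul(6, 0), 44), Add(Mul(46, Rational(1, 53)), Mul(39, Rational(-1, 7)))) = Mul(Add(0, 44), Add(Rational(46, 53), Rational(-39, 7))) = Mul(44, Rational(-1745, 371)) = Rational(-76780, 371)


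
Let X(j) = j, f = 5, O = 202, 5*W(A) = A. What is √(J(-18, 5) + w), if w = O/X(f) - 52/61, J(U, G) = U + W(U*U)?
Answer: 4*√502030/305 ≈ 9.2923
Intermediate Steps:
W(A) = A/5
J(U, G) = U + U²/5 (J(U, G) = U + (U*U)/5 = U + U²/5)
w = 12062/305 (w = 202/5 - 52/61 = 12062/305 ≈ 39.548)
√(J(-18, 5) + w) = √((⅕)*(-18)*(5 - 18) + 12062/305) = √((⅕)*(-18)*(-13) + 12062/305) = √(234/5 + 12062/305) = √(26336/305) = 4*√502030/305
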